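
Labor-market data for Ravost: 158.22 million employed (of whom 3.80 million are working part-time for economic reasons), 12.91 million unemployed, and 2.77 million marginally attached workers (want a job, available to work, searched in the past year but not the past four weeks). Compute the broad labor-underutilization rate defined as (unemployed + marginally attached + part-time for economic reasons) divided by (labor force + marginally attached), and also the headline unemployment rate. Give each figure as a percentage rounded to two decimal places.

Labor force = 158.22 + 12.91 = 171.13 million.
Numerator = 12.91 + 2.77 + 3.80 = 19.48 million.
Denominator = 171.13 + 2.77 = 173.90 million.
Broad rate = 19.48 / 173.90 = 11.20%.
Headline unemployment rate = 12.91 / 171.13 = 7.54%.

Broad underutilization rate ≈ 11.20%; headline unemployment rate ≈ 7.54%.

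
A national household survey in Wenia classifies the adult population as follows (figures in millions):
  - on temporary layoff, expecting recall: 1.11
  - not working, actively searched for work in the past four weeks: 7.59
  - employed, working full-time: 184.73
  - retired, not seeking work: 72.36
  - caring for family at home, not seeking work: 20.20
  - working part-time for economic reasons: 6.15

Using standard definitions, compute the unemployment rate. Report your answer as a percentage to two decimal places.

Unemployment rate ≈ 4.36%.

Employed = 184.73 + 6.15 = 190.88 million (anyone who worked, including part-time for economic reasons, counts as employed).
Unemployed = 1.11 + 7.59 = 8.70 million (jobless and actively searching, or on temporary layoff).
Labor force = 190.88 + 8.70 = 199.58 million.
Unemployment rate = 8.70 / 199.58 = 4.36%.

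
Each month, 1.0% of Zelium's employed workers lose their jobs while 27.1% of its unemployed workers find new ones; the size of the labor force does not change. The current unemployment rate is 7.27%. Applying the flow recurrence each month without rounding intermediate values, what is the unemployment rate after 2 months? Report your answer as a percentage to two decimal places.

With a fixed labor force, u_{t+1} = u_t + s·(1−u_t) − f·u_t = u_t·(1−s−f) + s.
Here 1−s−f = 0.719 and s = 0.010.
u_1 = 0.072700 × 0.719 + 0.010 = 0.062271.
u_2 = 0.062271 × 0.719 + 0.010 = 0.054773.

Unemployment rate after two months ≈ 5.48%.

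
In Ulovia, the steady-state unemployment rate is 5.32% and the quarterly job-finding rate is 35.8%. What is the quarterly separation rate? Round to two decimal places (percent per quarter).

Separation rate ≈ 2.01% per quarter.

From u* = s/(s+f): s = u·f/(1−u).
s = 0.0532 × 35.8 / (1 − 0.0532) = 1.9046 / 0.9468 ≈ 2.01% per quarter.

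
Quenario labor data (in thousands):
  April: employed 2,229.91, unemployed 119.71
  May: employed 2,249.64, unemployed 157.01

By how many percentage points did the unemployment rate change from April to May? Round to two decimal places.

April: labor force = 2,229.91 + 119.71 = 2,349.62; u = 119.71/2,349.62 = 5.09%.
May: labor force = 2,249.64 + 157.01 = 2,406.65; u = 157.01/2,406.65 = 6.52%.
Change = 6.52% − 5.09% = +1.43 pp.

The unemployment rate changed by +1.43 percentage points.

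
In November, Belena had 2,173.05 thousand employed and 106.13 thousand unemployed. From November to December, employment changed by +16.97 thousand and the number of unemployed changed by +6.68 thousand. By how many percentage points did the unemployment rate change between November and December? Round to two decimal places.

The unemployment rate changed by +0.24 percentage points.

November: labor force = 2,173.05 + 106.13 = 2,279.18; u = 106.13/2,279.18 = 4.66%.
December: labor force = 2,190.02 + 112.81 = 2,302.83; u = 112.81/2,302.83 = 4.90%.
Change = 4.90% − 4.66% = +0.24 pp.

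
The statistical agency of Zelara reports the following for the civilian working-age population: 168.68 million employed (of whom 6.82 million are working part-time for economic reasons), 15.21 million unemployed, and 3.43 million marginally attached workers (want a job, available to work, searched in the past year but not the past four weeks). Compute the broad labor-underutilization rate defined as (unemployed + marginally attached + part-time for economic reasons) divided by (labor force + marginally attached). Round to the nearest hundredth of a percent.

Broad underutilization rate ≈ 13.59%.

Labor force = 168.68 + 15.21 = 183.89 million.
Numerator = 15.21 + 3.43 + 6.82 = 25.46 million.
Denominator = 183.89 + 3.43 = 187.32 million.
Broad rate = 25.46 / 187.32 = 13.59%.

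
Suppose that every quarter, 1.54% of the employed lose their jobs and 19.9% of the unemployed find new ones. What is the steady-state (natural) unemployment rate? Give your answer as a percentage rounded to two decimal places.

At steady state the flows balance: s·E = f·U, so U/(E+U) = s/(s+f).
u* = 1.54 / (1.54 + 19.9) = 1.54 / 21.44 = 7.18%.

Steady-state unemployment rate ≈ 7.18%.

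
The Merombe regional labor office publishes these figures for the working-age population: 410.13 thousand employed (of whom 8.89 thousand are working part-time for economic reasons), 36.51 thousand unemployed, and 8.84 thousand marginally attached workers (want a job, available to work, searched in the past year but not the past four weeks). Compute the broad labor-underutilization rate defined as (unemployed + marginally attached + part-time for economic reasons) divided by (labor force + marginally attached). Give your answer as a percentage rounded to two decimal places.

Labor force = 410.13 + 36.51 = 446.64 thousand.
Numerator = 36.51 + 8.84 + 8.89 = 54.24 thousand.
Denominator = 446.64 + 8.84 = 455.48 thousand.
Broad rate = 54.24 / 455.48 = 11.91%.

Broad underutilization rate ≈ 11.91%.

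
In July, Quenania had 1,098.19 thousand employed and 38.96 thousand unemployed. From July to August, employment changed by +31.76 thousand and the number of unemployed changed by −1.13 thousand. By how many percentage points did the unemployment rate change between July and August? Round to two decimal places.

The unemployment rate changed by −0.19 percentage points.

July: labor force = 1,098.19 + 38.96 = 1,137.15; u = 38.96/1,137.15 = 3.43%.
August: labor force = 1,129.95 + 37.83 = 1,167.78; u = 37.83/1,167.78 = 3.24%.
Change = 3.24% − 3.43% = −0.19 pp.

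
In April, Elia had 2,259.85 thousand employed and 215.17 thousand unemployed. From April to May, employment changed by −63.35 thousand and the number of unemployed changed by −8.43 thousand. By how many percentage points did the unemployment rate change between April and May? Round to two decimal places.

The unemployment rate changed by −0.09 percentage points.

April: labor force = 2,259.85 + 215.17 = 2,475.02; u = 215.17/2,475.02 = 8.69%.
May: labor force = 2,196.50 + 206.74 = 2,403.24; u = 206.74/2,403.24 = 8.60%.
Change = 8.60% − 8.69% = −0.09 pp.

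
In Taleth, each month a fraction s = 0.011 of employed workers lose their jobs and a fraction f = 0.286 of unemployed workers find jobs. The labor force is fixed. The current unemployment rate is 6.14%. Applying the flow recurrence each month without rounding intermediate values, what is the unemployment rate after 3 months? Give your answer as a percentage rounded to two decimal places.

Unemployment rate after three months ≈ 4.55%.

With a fixed labor force, u_{t+1} = u_t + s·(1−u_t) − f·u_t = u_t·(1−s−f) + s.
Here 1−s−f = 0.703 and s = 0.011.
u_1 = 0.061400 × 0.703 + 0.011 = 0.054164.
u_2 = 0.054164 × 0.703 + 0.011 = 0.049077.
u_3 = 0.049077 × 0.703 + 0.011 = 0.045501.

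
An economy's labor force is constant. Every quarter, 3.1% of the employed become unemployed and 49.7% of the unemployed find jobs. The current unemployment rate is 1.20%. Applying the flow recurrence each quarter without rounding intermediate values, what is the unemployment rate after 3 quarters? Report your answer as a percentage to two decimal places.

Unemployment rate after three quarters ≈ 5.38%.

With a fixed labor force, u_{t+1} = u_t + s·(1−u_t) − f·u_t = u_t·(1−s−f) + s.
Here 1−s−f = 0.472 and s = 0.031.
u_1 = 0.012000 × 0.472 + 0.031 = 0.036664.
u_2 = 0.036664 × 0.472 + 0.031 = 0.048305.
u_3 = 0.048305 × 0.472 + 0.031 = 0.053800.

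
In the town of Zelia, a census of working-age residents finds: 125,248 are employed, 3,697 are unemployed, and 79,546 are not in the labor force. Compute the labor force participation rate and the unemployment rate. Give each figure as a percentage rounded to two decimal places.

Labor force = employed + unemployed = 125,248 + 3,697 = 128,945.
Working-age population = 128,945 + 79,546 = 208,491.
Unemployment rate = 3,697 / 128,945 = 2.87%.
Labor force participation rate = 128,945 / 208,491 = 61.85%.

Labor force participation rate ≈ 61.85%; unemployment rate ≈ 2.87%.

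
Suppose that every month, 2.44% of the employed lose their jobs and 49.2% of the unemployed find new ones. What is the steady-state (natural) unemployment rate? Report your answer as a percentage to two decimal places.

Steady-state unemployment rate ≈ 4.73%.

At steady state the flows balance: s·E = f·U, so U/(E+U) = s/(s+f).
u* = 2.44 / (2.44 + 49.2) = 2.44 / 51.64 = 4.73%.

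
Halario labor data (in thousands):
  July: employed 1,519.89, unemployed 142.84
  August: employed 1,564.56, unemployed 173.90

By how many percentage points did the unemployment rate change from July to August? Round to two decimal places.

The unemployment rate changed by +1.41 percentage points.

July: labor force = 1,519.89 + 142.84 = 1,662.73; u = 142.84/1,662.73 = 8.59%.
August: labor force = 1,564.56 + 173.90 = 1,738.46; u = 173.90/1,738.46 = 10.00%.
Change = 10.00% − 8.59% = +1.41 pp.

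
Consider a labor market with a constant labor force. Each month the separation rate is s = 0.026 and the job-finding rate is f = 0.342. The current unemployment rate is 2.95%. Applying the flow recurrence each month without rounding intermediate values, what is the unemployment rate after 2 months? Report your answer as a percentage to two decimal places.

Unemployment rate after two months ≈ 5.42%.

With a fixed labor force, u_{t+1} = u_t + s·(1−u_t) − f·u_t = u_t·(1−s−f) + s.
Here 1−s−f = 0.632 and s = 0.026.
u_1 = 0.029500 × 0.632 + 0.026 = 0.044644.
u_2 = 0.044644 × 0.632 + 0.026 = 0.054215.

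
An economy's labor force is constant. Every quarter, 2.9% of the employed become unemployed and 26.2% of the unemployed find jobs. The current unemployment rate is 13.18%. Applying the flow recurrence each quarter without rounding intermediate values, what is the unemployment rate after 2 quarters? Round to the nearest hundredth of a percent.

Unemployment rate after two quarters ≈ 11.58%.

With a fixed labor force, u_{t+1} = u_t + s·(1−u_t) − f·u_t = u_t·(1−s−f) + s.
Here 1−s−f = 0.709 and s = 0.029.
u_1 = 0.131800 × 0.709 + 0.029 = 0.122446.
u_2 = 0.122446 × 0.709 + 0.029 = 0.115814.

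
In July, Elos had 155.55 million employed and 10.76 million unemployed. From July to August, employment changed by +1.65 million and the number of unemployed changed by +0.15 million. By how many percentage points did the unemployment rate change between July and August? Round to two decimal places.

July: labor force = 155.55 + 10.76 = 166.31; u = 10.76/166.31 = 6.47%.
August: labor force = 157.20 + 10.91 = 168.11; u = 10.91/168.11 = 6.49%.
Change = 6.49% − 6.47% = +0.02 pp.

The unemployment rate changed by +0.02 percentage points.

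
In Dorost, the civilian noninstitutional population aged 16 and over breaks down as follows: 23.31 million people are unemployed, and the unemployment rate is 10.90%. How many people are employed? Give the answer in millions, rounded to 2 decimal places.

About 190.54 million are employed.

Labor force = U / u = 23.31 / 0.1090 ≈ 213.85 million.
Employed = labor force − unemployed = 213.85 − 23.31 = 190.54 million.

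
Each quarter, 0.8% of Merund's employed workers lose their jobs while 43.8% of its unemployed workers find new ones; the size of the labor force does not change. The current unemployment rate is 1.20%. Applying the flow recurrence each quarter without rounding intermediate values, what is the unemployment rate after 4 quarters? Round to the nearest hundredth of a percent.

Unemployment rate after four quarters ≈ 1.74%.

With a fixed labor force, u_{t+1} = u_t + s·(1−u_t) − f·u_t = u_t·(1−s−f) + s.
Here 1−s−f = 0.554 and s = 0.008.
u_1 = 0.012000 × 0.554 + 0.008 = 0.014648.
u_2 = 0.014648 × 0.554 + 0.008 = 0.016115.
u_3 = 0.016115 × 0.554 + 0.008 = 0.016928.
u_4 = 0.016928 × 0.554 + 0.008 = 0.017378.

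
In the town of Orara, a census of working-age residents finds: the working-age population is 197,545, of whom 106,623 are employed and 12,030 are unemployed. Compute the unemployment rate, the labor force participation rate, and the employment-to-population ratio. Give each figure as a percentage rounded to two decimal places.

Labor force = employed + unemployed = 106,623 + 12,030 = 118,653.
Unemployment rate = 12,030 / 118,653 = 10.14%.
Labor force participation rate = 118,653 / 197,545 = 60.06%.
Employment-population ratio = 106,623 / 197,545 = 53.97%.

Unemployment rate ≈ 10.14%; labor force participation rate ≈ 60.06%; employment-population ratio ≈ 53.97%.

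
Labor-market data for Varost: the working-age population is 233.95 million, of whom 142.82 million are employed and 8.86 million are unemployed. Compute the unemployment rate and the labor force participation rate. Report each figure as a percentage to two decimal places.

Unemployment rate ≈ 5.84%; labor force participation rate ≈ 64.83%.

Labor force = employed + unemployed = 142.82 + 8.86 = 151.68 million.
Unemployment rate = 8.86 / 151.68 = 5.84%.
Labor force participation rate = 151.68 / 233.95 = 64.83%.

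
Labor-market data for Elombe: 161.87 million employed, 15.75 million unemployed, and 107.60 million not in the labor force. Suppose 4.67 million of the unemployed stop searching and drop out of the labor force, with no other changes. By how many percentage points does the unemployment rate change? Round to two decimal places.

The unemployment rate changes by −2.46 percentage points.

Initially, labor force = 161.87 + 15.75 = 177.62 million, so u = 15.75/177.62 = 8.87%.
After the change, unemployed and labor force both fall by 4.67 → E = 161.87, U = 11.08, labor force = 172.95 million.
New unemployment rate = 11.08 / 172.95 = 6.41%.
Change = 6.41% − 8.87% = −2.46 percentage points.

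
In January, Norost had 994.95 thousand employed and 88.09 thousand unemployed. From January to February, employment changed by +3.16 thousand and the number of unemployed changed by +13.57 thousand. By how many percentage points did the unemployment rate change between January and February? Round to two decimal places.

The unemployment rate changed by +1.11 percentage points.

January: labor force = 994.95 + 88.09 = 1,083.04; u = 88.09/1,083.04 = 8.13%.
February: labor force = 998.11 + 101.66 = 1,099.77; u = 101.66/1,099.77 = 9.24%.
Change = 9.24% − 8.13% = +1.11 pp.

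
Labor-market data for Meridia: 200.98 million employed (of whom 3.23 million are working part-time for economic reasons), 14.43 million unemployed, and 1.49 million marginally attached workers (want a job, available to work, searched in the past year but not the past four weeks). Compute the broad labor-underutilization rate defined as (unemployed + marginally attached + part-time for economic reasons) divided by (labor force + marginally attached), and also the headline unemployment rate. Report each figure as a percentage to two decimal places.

Broad underutilization rate ≈ 8.83%; headline unemployment rate ≈ 6.70%.

Labor force = 200.98 + 14.43 = 215.41 million.
Numerator = 14.43 + 1.49 + 3.23 = 19.15 million.
Denominator = 215.41 + 1.49 = 216.90 million.
Broad rate = 19.15 / 216.90 = 8.83%.
Headline unemployment rate = 14.43 / 215.41 = 6.70%.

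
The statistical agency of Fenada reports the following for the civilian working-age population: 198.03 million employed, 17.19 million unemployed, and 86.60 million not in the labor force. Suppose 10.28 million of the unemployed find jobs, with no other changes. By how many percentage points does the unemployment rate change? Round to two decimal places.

Initially, labor force = 198.03 + 17.19 = 215.22 million, so u = 17.19/215.22 = 7.99%.
After the change, unemployed falls and employed rises by 10.28; labor force unchanged → E = 208.31, U = 6.91, labor force = 215.22 million.
New unemployment rate = 6.91 / 215.22 = 3.21%.
Change = 3.21% − 7.99% = −4.78 percentage points.

The unemployment rate changes by −4.78 percentage points.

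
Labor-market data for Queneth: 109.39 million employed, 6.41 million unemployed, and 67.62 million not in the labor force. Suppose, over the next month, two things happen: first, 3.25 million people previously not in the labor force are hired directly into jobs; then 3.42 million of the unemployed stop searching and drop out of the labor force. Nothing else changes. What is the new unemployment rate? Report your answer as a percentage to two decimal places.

Initially, labor force = 109.39 + 6.41 = 115.80 million, so u = 6.41/115.80 = 5.54%.
After the first change, employed and labor force both rise by 3.25; unemployed unchanged → E = 112.64, U = 6.41, labor force = 119.05 million.
After the second change, unemployed and labor force both fall by 3.42 → E = 112.64, U = 2.99, labor force = 115.63 million.
New unemployment rate = 2.99 / 115.63 = 2.59%.

New unemployment rate ≈ 2.59%.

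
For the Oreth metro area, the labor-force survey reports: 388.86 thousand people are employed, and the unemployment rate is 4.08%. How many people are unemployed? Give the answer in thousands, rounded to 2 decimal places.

About 16.54 thousand are unemployed.

Let U be the number unemployed. The labor force is E + U, and U/(E+U) = 0.0408.
So U = 0.0408 × 388.86 / (1 − 0.0408) = 15.8655 / 0.9592 ≈ 16.54 thousand.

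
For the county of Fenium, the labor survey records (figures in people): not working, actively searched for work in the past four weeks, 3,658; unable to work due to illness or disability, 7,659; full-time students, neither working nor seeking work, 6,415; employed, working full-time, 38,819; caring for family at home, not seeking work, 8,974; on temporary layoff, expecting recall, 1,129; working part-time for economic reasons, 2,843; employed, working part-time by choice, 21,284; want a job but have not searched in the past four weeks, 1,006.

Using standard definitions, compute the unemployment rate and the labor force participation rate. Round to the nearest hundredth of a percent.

Employed = 38,819 + 2,843 + 21,284 = 62,946 (anyone who worked, including part-time for economic reasons, counts as employed).
Unemployed = 3,658 + 1,129 = 4,787 (jobless and actively searching, or on temporary layoff).
Labor force = 62,946 + 4,787 = 67,733.
Not in labor force = 7,659 + 6,415 + 8,974 + 1,006 = 24,054 (those not working and not actively searching are outside the labor force — including those who want a job but have given up searching).
Civilian working-age population = 67,733 + 24,054 = 91,787.
Unemployment rate = 4,787 / 67,733 = 7.07%.
Labor force participation rate = 67,733 / 91,787 = 73.79%.

Unemployment rate ≈ 7.07%; labor force participation rate ≈ 73.79%.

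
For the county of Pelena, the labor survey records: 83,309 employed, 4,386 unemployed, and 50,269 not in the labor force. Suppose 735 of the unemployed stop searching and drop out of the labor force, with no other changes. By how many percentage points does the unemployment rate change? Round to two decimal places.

Initially, labor force = 83,309 + 4,386 = 87,695, so u = 4,386/87,695 = 5.00%.
After the change, unemployed and labor force both fall by 735 → E = 83,309, U = 3,651, labor force = 86,960.
New unemployment rate = 3,651 / 86,960 = 4.20%.
Change = 4.20% − 5.00% = −0.80 percentage points.

The unemployment rate changes by −0.80 percentage points.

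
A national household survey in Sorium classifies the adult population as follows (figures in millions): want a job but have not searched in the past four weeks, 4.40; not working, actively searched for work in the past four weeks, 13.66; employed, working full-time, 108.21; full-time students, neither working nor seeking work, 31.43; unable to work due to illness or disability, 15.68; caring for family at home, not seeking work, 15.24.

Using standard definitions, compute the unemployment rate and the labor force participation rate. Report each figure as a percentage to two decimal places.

Unemployment rate ≈ 11.21%; labor force participation rate ≈ 64.61%.

Employed = 108.21 million.
Unemployed = 13.66 million.
Labor force = 108.21 + 13.66 = 121.87 million.
Not in labor force = 4.40 + 31.43 + 15.68 + 15.24 = 66.75 million (those not working and not actively searching are outside the labor force — including those who want a job but have given up searching).
Civilian working-age population = 121.87 + 66.75 = 188.62 million.
Unemployment rate = 13.66 / 121.87 = 11.21%.
Labor force participation rate = 121.87 / 188.62 = 64.61%.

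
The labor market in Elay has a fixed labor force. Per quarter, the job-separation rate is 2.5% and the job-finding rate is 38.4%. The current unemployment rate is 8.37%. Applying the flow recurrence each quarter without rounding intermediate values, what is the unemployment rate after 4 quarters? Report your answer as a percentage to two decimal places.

Unemployment rate after four quarters ≈ 6.39%.

With a fixed labor force, u_{t+1} = u_t + s·(1−u_t) − f·u_t = u_t·(1−s−f) + s.
Here 1−s−f = 0.591 and s = 0.025.
u_1 = 0.083700 × 0.591 + 0.025 = 0.074467.
u_2 = 0.074467 × 0.591 + 0.025 = 0.069010.
u_3 = 0.069010 × 0.591 + 0.025 = 0.065785.
u_4 = 0.065785 × 0.591 + 0.025 = 0.063879.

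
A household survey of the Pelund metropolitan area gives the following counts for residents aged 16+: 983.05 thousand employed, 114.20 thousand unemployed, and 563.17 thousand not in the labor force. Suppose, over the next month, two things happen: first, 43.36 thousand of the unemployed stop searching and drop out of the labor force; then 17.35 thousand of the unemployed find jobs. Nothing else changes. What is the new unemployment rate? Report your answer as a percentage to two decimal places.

Initially, labor force = 983.05 + 114.20 = 1,097.25 thousand, so u = 114.20/1,097.25 = 10.41%.
After the first change, unemployed and labor force both fall by 43.36 → E = 983.05, U = 70.84, labor force = 1,053.89 thousand.
After the second change, unemployed falls and employed rises by 17.35; labor force unchanged → E = 1,000.40, U = 53.49, labor force = 1,053.89 thousand.
New unemployment rate = 53.49 / 1,053.89 = 5.08%.

New unemployment rate ≈ 5.08%.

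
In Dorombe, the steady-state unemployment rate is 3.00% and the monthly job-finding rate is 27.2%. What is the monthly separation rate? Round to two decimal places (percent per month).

Separation rate ≈ 0.84% per month.

From u* = s/(s+f): s = u·f/(1−u).
s = 0.0300 × 27.2 / (1 − 0.0300) = 0.8160 / 0.9700 ≈ 0.84% per month.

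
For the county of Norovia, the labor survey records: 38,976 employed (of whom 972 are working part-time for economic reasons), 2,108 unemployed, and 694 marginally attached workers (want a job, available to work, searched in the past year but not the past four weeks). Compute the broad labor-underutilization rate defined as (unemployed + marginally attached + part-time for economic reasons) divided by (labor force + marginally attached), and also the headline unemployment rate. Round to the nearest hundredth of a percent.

Labor force = 38,976 + 2,108 = 41,084.
Numerator = 2,108 + 694 + 972 = 3,774.
Denominator = 41,084 + 694 = 41,778.
Broad rate = 3,774 / 41,778 = 9.03%.
Headline unemployment rate = 2,108 / 41,084 = 5.13%.

Broad underutilization rate ≈ 9.03%; headline unemployment rate ≈ 5.13%.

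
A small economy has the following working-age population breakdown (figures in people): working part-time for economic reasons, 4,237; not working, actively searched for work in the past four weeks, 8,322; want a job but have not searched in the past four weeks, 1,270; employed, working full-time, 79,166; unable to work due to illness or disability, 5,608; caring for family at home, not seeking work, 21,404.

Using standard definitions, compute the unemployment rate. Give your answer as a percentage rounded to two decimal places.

Unemployment rate ≈ 9.07%.

Employed = 4,237 + 79,166 = 83,403 (anyone who worked, including part-time for economic reasons, counts as employed).
Unemployed = 8,322.
Labor force = 83,403 + 8,322 = 91,725.
Unemployment rate = 8,322 / 91,725 = 9.07%.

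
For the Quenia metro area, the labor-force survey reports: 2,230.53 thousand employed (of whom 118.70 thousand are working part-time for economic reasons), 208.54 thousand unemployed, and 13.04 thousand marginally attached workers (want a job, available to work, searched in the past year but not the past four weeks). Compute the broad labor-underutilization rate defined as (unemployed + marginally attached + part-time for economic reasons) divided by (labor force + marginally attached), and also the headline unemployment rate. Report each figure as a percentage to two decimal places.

Broad underutilization rate ≈ 13.88%; headline unemployment rate ≈ 8.55%.

Labor force = 2,230.53 + 208.54 = 2,439.07 thousand.
Numerator = 208.54 + 13.04 + 118.70 = 340.28 thousand.
Denominator = 2,439.07 + 13.04 = 2,452.11 thousand.
Broad rate = 340.28 / 2,452.11 = 13.88%.
Headline unemployment rate = 208.54 / 2,439.07 = 8.55%.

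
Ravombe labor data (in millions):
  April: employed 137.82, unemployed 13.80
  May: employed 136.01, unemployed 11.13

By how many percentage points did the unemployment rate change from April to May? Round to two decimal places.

The unemployment rate changed by −1.54 percentage points.

April: labor force = 137.82 + 13.80 = 151.62; u = 13.80/151.62 = 9.10%.
May: labor force = 136.01 + 11.13 = 147.14; u = 11.13/147.14 = 7.56%.
Change = 7.56% − 9.10% = −1.54 pp.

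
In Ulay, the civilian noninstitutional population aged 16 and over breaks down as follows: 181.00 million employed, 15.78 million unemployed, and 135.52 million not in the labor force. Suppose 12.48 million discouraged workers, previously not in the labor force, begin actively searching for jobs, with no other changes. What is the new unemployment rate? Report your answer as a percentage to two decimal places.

New unemployment rate ≈ 13.50%.

Initially, labor force = 181.00 + 15.78 = 196.78 million, so u = 15.78/196.78 = 8.02%.
After the change, unemployed and labor force both rise by 12.48 → E = 181.00, U = 28.26, labor force = 209.26 million.
New unemployment rate = 28.26 / 209.26 = 13.50%.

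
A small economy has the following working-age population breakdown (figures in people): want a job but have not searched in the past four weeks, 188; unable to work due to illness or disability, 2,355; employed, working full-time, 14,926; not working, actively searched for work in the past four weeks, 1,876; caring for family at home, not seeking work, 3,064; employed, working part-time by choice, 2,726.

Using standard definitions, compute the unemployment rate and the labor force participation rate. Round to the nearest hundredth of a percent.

Employed = 14,926 + 2,726 = 17,652.
Unemployed = 1,876.
Labor force = 17,652 + 1,876 = 19,528.
Not in labor force = 188 + 2,355 + 3,064 = 5,607 (those not working and not actively searching are outside the labor force — including those who want a job but have given up searching).
Civilian working-age population = 19,528 + 5,607 = 25,135.
Unemployment rate = 1,876 / 19,528 = 9.61%.
Labor force participation rate = 19,528 / 25,135 = 77.69%.

Unemployment rate ≈ 9.61%; labor force participation rate ≈ 77.69%.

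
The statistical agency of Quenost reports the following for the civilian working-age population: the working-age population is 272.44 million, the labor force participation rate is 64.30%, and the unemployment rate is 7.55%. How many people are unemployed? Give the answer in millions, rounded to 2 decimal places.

Labor force = 0.6430 × 272.44 = 175.18 million.
Unemployed = 0.0755 × 175.18 ≈ 13.23 million.

About 13.23 million are unemployed.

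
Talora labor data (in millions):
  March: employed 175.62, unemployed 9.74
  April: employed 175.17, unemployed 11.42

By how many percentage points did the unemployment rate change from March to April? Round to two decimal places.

The unemployment rate changed by +0.87 percentage points.

March: labor force = 175.62 + 9.74 = 185.36; u = 9.74/185.36 = 5.25%.
April: labor force = 175.17 + 11.42 = 186.59; u = 11.42/186.59 = 6.12%.
Change = 6.12% − 5.25% = +0.87 pp.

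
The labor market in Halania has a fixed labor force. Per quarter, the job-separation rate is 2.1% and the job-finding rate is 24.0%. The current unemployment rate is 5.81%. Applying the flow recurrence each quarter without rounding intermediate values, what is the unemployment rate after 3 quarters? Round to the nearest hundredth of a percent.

With a fixed labor force, u_{t+1} = u_t + s·(1−u_t) − f·u_t = u_t·(1−s−f) + s.
Here 1−s−f = 0.739 and s = 0.021.
u_1 = 0.058100 × 0.739 + 0.021 = 0.063936.
u_2 = 0.063936 × 0.739 + 0.021 = 0.068249.
u_3 = 0.068249 × 0.739 + 0.021 = 0.071436.

Unemployment rate after three quarters ≈ 7.14%.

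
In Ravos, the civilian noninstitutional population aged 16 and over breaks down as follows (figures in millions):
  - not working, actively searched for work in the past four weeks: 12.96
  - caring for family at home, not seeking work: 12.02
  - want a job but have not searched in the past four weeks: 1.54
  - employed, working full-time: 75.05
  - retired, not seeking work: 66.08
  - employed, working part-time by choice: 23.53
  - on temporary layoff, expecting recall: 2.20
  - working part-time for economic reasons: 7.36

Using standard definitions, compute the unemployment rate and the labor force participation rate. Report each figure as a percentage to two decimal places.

Employed = 75.05 + 23.53 + 7.36 = 105.94 million (anyone who worked, including part-time for economic reasons, counts as employed).
Unemployed = 12.96 + 2.20 = 15.16 million (jobless and actively searching, or on temporary layoff).
Labor force = 105.94 + 15.16 = 121.10 million.
Not in labor force = 12.02 + 1.54 + 66.08 = 79.64 million (those not working and not actively searching are outside the labor force — including those who want a job but have given up searching).
Civilian working-age population = 121.10 + 79.64 = 200.74 million.
Unemployment rate = 15.16 / 121.10 = 12.52%.
Labor force participation rate = 121.10 / 200.74 = 60.33%.

Unemployment rate ≈ 12.52%; labor force participation rate ≈ 60.33%.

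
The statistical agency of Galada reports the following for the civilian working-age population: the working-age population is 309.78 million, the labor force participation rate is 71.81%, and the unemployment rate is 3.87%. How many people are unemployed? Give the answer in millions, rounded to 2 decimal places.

About 8.61 million are unemployed.

Labor force = 0.7181 × 309.78 = 222.45 million.
Unemployed = 0.0387 × 222.45 ≈ 8.61 million.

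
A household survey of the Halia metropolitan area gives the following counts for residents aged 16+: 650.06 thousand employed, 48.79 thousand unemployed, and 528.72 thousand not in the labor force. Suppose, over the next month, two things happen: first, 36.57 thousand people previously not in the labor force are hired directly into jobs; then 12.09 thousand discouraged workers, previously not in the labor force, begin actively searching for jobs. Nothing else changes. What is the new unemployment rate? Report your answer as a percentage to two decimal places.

Initially, labor force = 650.06 + 48.79 = 698.85 thousand, so u = 48.79/698.85 = 6.98%.
After the first change, employed and labor force both rise by 36.57; unemployed unchanged → E = 686.63, U = 48.79, labor force = 735.42 thousand.
After the second change, unemployed and labor force both rise by 12.09 → E = 686.63, U = 60.88, labor force = 747.51 thousand.
New unemployment rate = 60.88 / 747.51 = 8.14%.

New unemployment rate ≈ 8.14%.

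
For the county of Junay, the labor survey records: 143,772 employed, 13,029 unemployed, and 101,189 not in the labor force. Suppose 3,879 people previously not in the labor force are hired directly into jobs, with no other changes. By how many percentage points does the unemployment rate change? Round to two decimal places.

The unemployment rate changes by −0.20 percentage points.

Initially, labor force = 143,772 + 13,029 = 156,801, so u = 13,029/156,801 = 8.31%.
After the change, employed and labor force both rise by 3,879; unemployed unchanged → E = 147,651, U = 13,029, labor force = 160,680.
New unemployment rate = 13,029 / 160,680 = 8.11%.
Change = 8.11% − 8.31% = −0.20 percentage points.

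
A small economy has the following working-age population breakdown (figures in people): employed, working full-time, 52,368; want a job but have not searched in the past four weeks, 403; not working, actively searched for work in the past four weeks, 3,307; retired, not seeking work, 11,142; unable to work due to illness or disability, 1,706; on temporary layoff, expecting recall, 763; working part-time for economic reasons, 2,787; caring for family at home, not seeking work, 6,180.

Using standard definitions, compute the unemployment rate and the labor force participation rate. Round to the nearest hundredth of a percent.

Unemployment rate ≈ 6.87%; labor force participation rate ≈ 75.30%.

Employed = 52,368 + 2,787 = 55,155 (anyone who worked, including part-time for economic reasons, counts as employed).
Unemployed = 3,307 + 763 = 4,070 (jobless and actively searching, or on temporary layoff).
Labor force = 55,155 + 4,070 = 59,225.
Not in labor force = 403 + 11,142 + 1,706 + 6,180 = 19,431 (those not working and not actively searching are outside the labor force — including those who want a job but have given up searching).
Civilian working-age population = 59,225 + 19,431 = 78,656.
Unemployment rate = 4,070 / 59,225 = 6.87%.
Labor force participation rate = 59,225 / 78,656 = 75.30%.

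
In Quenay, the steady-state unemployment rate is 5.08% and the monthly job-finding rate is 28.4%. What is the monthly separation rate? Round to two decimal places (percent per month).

From u* = s/(s+f): s = u·f/(1−u).
s = 0.0508 × 28.4 / (1 − 0.0508) = 1.4427 / 0.9492 ≈ 1.52% per month.

Separation rate ≈ 1.52% per month.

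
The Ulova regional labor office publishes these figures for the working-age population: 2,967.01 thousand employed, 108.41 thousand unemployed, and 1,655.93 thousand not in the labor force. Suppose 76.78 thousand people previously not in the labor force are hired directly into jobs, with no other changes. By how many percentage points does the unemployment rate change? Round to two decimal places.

Initially, labor force = 2,967.01 + 108.41 = 3,075.42 thousand, so u = 108.41/3,075.42 = 3.53%.
After the change, employed and labor force both rise by 76.78; unemployed unchanged → E = 3,043.79, U = 108.41, labor force = 3,152.20 thousand.
New unemployment rate = 108.41 / 3,152.20 = 3.44%.
Change = 3.44% − 3.53% = −0.09 percentage points.

The unemployment rate changes by −0.09 percentage points.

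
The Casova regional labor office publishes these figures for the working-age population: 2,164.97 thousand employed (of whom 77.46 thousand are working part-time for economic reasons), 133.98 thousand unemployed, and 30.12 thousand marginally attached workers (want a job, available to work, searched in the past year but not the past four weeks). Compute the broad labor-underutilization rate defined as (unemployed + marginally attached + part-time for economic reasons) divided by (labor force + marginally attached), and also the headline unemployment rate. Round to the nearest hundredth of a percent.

Labor force = 2,164.97 + 133.98 = 2,298.95 thousand.
Numerator = 133.98 + 30.12 + 77.46 = 241.56 thousand.
Denominator = 2,298.95 + 30.12 = 2,329.07 thousand.
Broad rate = 241.56 / 2,329.07 = 10.37%.
Headline unemployment rate = 133.98 / 2,298.95 = 5.83%.

Broad underutilization rate ≈ 10.37%; headline unemployment rate ≈ 5.83%.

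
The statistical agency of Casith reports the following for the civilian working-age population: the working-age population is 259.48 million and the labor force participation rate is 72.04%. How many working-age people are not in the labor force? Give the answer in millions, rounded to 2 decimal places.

Share not in the labor force = 1 − 0.7204 = 0.2796.
Not in labor force = 0.2796 × 259.48 ≈ 72.55 million.

About 72.55 million are not in the labor force.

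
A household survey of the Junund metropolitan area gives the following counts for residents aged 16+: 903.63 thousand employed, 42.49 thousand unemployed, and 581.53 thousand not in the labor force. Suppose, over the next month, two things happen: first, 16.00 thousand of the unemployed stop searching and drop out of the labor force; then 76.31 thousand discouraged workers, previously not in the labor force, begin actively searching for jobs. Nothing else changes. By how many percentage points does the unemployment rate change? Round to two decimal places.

Initially, labor force = 903.63 + 42.49 = 946.12 thousand, so u = 42.49/946.12 = 4.49%.
After the first change, unemployed and labor force both fall by 16.00 → E = 903.63, U = 26.49, labor force = 930.12 thousand.
After the second change, unemployed and labor force both rise by 76.31 → E = 903.63, U = 102.80, labor force = 1,006.43 thousand.
New unemployment rate = 102.80 / 1,006.43 = 10.21%.
Change = 10.21% − 4.49% = +5.72 percentage points.

The unemployment rate changes by +5.72 percentage points.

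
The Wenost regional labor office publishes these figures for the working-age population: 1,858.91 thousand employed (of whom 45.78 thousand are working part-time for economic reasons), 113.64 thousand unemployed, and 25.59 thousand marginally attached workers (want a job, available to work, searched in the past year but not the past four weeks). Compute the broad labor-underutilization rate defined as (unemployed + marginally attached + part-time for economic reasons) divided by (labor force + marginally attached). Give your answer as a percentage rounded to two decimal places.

Labor force = 1,858.91 + 113.64 = 1,972.55 thousand.
Numerator = 113.64 + 25.59 + 45.78 = 185.01 thousand.
Denominator = 1,972.55 + 25.59 = 1,998.14 thousand.
Broad rate = 185.01 / 1,998.14 = 9.26%.

Broad underutilization rate ≈ 9.26%.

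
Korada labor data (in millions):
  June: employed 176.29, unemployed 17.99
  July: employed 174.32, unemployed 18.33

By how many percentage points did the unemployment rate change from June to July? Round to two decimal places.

The unemployment rate changed by +0.25 percentage points.

June: labor force = 176.29 + 17.99 = 194.28; u = 17.99/194.28 = 9.26%.
July: labor force = 174.32 + 18.33 = 192.65; u = 18.33/192.65 = 9.51%.
Change = 9.51% − 9.26% = +0.25 pp.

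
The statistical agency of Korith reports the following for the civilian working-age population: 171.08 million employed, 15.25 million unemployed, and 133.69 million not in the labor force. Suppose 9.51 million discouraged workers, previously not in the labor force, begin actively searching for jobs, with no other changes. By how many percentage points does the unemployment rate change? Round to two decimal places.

The unemployment rate changes by +4.46 percentage points.

Initially, labor force = 171.08 + 15.25 = 186.33 million, so u = 15.25/186.33 = 8.18%.
After the change, unemployed and labor force both rise by 9.51 → E = 171.08, U = 24.76, labor force = 195.84 million.
New unemployment rate = 24.76 / 195.84 = 12.64%.
Change = 12.64% − 8.18% = +4.46 percentage points.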